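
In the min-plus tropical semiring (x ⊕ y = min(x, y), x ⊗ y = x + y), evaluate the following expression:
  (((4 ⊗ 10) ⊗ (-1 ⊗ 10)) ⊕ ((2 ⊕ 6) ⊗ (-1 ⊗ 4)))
(((4 ⊗ 10) ⊗ (-1 ⊗ 10)) ⊕ ((2 ⊕ 6) ⊗ (-1 ⊗ 4))) = 5

Expand innermost to outermost. Recall ⊕ takes the minimum of its arguments and ⊗ takes their sum. Working out the expression (((4 ⊗ 10) ⊗ (-1 ⊗ 10)) ⊕ ((2 ⊕ 6) ⊗ (-1 ⊗ 4))) gives 5.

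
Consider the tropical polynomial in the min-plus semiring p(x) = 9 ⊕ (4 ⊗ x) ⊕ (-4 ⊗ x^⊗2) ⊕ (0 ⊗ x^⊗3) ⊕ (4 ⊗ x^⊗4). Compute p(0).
p(0) = -4

A tropical monomial a ⊗ x^⊗i evaluates to a + i · x. Evaluating each term at x = 0:
  Term 0 contributes 9 + 0 · 0 = 9
  Term 1 contributes 4 + 1 · 0 = 4
  Term 2 contributes -4 + 2 · 0 = -4
  Term 3 contributes 0 + 3 · 0 = 0
  Term 4 contributes 4 + 4 · 0 = 4
p(0) = ⊕ of these = min[9, 4, -4, 0, 4] = -4.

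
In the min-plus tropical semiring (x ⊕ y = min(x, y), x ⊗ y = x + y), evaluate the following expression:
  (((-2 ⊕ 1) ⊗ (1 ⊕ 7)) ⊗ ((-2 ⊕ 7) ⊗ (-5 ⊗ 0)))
(((-2 ⊕ 1) ⊗ (1 ⊕ 7)) ⊗ ((-2 ⊕ 7) ⊗ (-5 ⊗ 0))) = -8

Expand innermost to outermost. Recall ⊕ takes the minimum of its arguments and ⊗ takes their sum. Working out the expression (((-2 ⊕ 1) ⊗ (1 ⊕ 7)) ⊗ ((-2 ⊕ 7) ⊗ (-5 ⊗ 0))) gives -8.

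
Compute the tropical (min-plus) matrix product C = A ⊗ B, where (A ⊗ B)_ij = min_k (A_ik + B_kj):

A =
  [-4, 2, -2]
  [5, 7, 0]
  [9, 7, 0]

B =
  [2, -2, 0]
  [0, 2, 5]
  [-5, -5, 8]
A ⊗ B =
  [-7, -7, -4]
  [-5, -5, 5]
  [-5, -5, 8]

Apply the min-plus product entry-by-entry:
  C[0][0] = min over k of (A[0][0] + B[0][0] = -4 + 2 = -2, A[0][1] + B[1][0] = 2 + 0 = 2, A[0][2] + B[2][0] = -2 + -5 = -7) = -7 (attained at k = 2)
  C[0][1] = min over k of (A[0][0] + B[0][1] = -4 + -2 = -6, A[0][1] + B[1][1] = 2 + 2 = 4, A[0][2] + B[2][1] = -2 + -5 = -7) = -7 (attained at k = 2)
  C[0][2] = min over k of (A[0][0] + B[0][2] = -4 + 0 = -4, A[0][1] + B[1][2] = 2 + 5 = 7, A[0][2] + B[2][2] = -2 + 8 = 6) = -4 (attained at k = 0)
  C[1][0] = min over k of (A[1][0] + B[0][0] = 5 + 2 = 7, A[1][1] + B[1][0] = 7 + 0 = 7, A[1][2] + B[2][0] = 0 + -5 = -5) = -5 (attained at k = 2)
  C[1][1] = min over k of (A[1][0] + B[0][1] = 5 + -2 = 3, A[1][1] + B[1][1] = 7 + 2 = 9, A[1][2] + B[2][1] = 0 + -5 = -5) = -5 (attained at k = 2)
  C[1][2] = min over k of (A[1][0] + B[0][2] = 5 + 0 = 5, A[1][1] + B[1][2] = 7 + 5 = 12, A[1][2] + B[2][2] = 0 + 8 = 8) = 5 (attained at k = 0)
  C[2][0] = min over k of (A[2][0] + B[0][0] = 9 + 2 = 11, A[2][1] + B[1][0] = 7 + 0 = 7, A[2][2] + B[2][0] = 0 + -5 = -5) = -5 (attained at k = 2)
  C[2][1] = min over k of (A[2][0] + B[0][1] = 9 + -2 = 7, A[2][1] + B[1][1] = 7 + 2 = 9, A[2][2] + B[2][1] = 0 + -5 = -5) = -5 (attained at k = 2)
  C[2][2] = min over k of (A[2][0] + B[0][2] = 9 + 0 = 9, A[2][1] + B[1][2] = 7 + 5 = 12, A[2][2] + B[2][2] = 0 + 8 = 8) = 8 (attained at k = 2)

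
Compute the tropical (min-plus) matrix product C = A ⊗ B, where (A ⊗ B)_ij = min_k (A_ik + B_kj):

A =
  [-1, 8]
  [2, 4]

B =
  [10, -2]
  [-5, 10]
A ⊗ B =
  [3, -3]
  [-1, 0]

Apply the min-plus product entry-by-entry:
  C[0][0] = min over k of (A[0][0] + B[0][0] = -1 + 10 = 9, A[0][1] + B[1][0] = 8 + -5 = 3) = 3 (attained at k = 1)
  C[0][1] = min over k of (A[0][0] + B[0][1] = -1 + -2 = -3, A[0][1] + B[1][1] = 8 + 10 = 18) = -3 (attained at k = 0)
  C[1][0] = min over k of (A[1][0] + B[0][0] = 2 + 10 = 12, A[1][1] + B[1][0] = 4 + -5 = -1) = -1 (attained at k = 1)
  C[1][1] = min over k of (A[1][0] + B[0][1] = 2 + -2 = 0, A[1][1] + B[1][1] = 4 + 10 = 14) = 0 (attained at k = 0)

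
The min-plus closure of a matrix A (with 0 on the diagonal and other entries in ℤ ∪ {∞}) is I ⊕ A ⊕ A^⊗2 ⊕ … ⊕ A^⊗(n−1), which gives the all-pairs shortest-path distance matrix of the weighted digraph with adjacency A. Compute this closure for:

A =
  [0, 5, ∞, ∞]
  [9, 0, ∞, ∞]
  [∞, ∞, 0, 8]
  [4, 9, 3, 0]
Closure =
  [0, 5, ∞, ∞]
  [9, 0, ∞, ∞]
  [12, 17, 0, 8]
  [4, 9, 3, 0]

This is the Floyd-Warshall all-pairs shortest-path computation. For each intermediate vertex k = 0, 1, …, 3, update dist[i][j] ← min(dist[i][j], dist[i][k] + dist[k][j]). The final matrix gives, for each (i, j), the minimum total weight of any directed path from i to j (possibly empty when i = j).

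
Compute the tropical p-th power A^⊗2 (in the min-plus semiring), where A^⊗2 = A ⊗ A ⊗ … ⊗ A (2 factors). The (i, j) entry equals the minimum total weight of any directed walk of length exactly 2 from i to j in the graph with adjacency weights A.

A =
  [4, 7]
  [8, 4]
A^⊗2 =
  [8, 11]
  [12, 8]

Each entry (A^⊗2)_ij equals the minimum over all length-2 walks i = v_0 → v_1 → … → v_2 = j of Σ_t A[v_t][v_{t+1}]. For example, for (i, j) = (0, 1) we minimise over 2 possible intermediate vertex sequences; the minimum is 11, attained along the walk 0 → 0 → 1.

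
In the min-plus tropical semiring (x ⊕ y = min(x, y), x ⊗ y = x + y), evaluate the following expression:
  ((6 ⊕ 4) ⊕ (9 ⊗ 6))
((6 ⊕ 4) ⊕ (9 ⊗ 6)) = 4

Expand innermost to outermost. Recall ⊕ takes the minimum of its arguments and ⊗ takes their sum. Working out the expression ((6 ⊕ 4) ⊕ (9 ⊗ 6)) gives 4.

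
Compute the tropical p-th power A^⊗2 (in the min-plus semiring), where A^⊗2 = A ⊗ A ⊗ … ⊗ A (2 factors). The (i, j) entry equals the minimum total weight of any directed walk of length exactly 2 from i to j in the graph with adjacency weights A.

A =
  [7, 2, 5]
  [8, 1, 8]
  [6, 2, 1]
A^⊗2 =
  [10, 3, 6]
  [9, 2, 9]
  [7, 3, 2]

Each entry (A^⊗2)_ij equals the minimum over all length-2 walks i = v_0 → v_1 → … → v_2 = j of Σ_t A[v_t][v_{t+1}]. For example, for (i, j) = (0, 2) we minimise over 3 possible intermediate vertex sequences; the minimum is 6, attained along the walk 0 → 2 → 2.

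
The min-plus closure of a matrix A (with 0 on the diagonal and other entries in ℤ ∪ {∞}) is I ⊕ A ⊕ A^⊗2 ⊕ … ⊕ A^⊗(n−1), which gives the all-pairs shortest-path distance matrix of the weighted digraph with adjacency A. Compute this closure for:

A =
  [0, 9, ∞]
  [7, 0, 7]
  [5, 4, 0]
Closure =
  [0, 9, 16]
  [7, 0, 7]
  [5, 4, 0]

This is the Floyd-Warshall all-pairs shortest-path computation. For each intermediate vertex k = 0, 1, …, 2, update dist[i][j] ← min(dist[i][j], dist[i][k] + dist[k][j]). The final matrix gives, for each (i, j), the minimum total weight of any directed path from i to j (possibly empty when i = j).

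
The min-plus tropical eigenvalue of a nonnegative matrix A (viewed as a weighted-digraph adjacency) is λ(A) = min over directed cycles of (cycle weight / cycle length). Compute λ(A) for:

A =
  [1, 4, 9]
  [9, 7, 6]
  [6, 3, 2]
λ(A) = 1

Enumerate directed cycles and compute their means (weight / length). Sample:
  cycle 0 → 0: weight = 1, length = 1, mean = 1/1 ≈ 1.000
  cycle 1 → 1: weight = 7, length = 1, mean = 7/1 ≈ 7.000
  cycle 2 → 2: weight = 2, length = 1, mean = 2/1 ≈ 2.000
  cycle 0 → 1 → 0: weight = 13, length = 2, mean = 13/2 ≈ 6.500
  cycle 0 → 2 → 0: weight = 15, length = 2, mean = 15/2 ≈ 7.500
  cycle 1 → 0 → 1: weight = 13, length = 2, mean = 13/2 ≈ 6.500
Minimum mean = 1.000, attained e.g. along the cycle 0 → 0 with weight 1 and length 1. So λ(A) = 1/1 = 1.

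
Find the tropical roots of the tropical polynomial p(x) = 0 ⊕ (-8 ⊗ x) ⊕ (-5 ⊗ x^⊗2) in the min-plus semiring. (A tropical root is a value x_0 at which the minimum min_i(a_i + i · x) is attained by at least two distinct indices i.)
Roots: {-3, 8}

Each tropical root is a break point of the lower envelope of the lines y = a_i + i · x (there are 3 lines, with slopes 0, 1, ..., 2). Only the lines that attain the minimum somewhere contribute to roots; other lines are dominated. Here the surviving (envelope) indices are i = 2, i = 1, i = 0.
Intersections between consecutive envelope lines give the roots: for adjacent envelope indices i < j the intersection is x = (a_i − a_j) / (j − i). Reading off the sorted break points: {-3, 8}.
Verification: at each break x_0, at least two indices attain the minimum of min_i(a_i + i · x_0).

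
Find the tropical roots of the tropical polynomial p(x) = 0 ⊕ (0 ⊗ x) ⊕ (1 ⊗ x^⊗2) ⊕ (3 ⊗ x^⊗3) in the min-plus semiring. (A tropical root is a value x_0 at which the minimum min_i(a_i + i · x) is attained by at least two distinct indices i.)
Roots: {-2, -1, 0}

Each tropical root is a break point of the lower envelope of the lines y = a_i + i · x (there are 4 lines, with slopes 0, 1, ..., 3). Only the lines that attain the minimum somewhere contribute to roots; other lines are dominated. Here the surviving (envelope) indices are i = 3, i = 2, i = 1, i = 0.
Intersections between consecutive envelope lines give the roots: for adjacent envelope indices i < j the intersection is x = (a_i − a_j) / (j − i). Reading off the sorted break points: {-2, -1, 0}.
Verification: at each break x_0, at least two indices attain the minimum of min_i(a_i + i · x_0).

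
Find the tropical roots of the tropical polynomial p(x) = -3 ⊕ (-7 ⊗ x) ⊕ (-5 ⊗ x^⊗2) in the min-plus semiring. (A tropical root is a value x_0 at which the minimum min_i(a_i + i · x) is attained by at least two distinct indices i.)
Roots: {-2, 4}

Each tropical root is a break point of the lower envelope of the lines y = a_i + i · x (there are 3 lines, with slopes 0, 1, ..., 2). Only the lines that attain the minimum somewhere contribute to roots; other lines are dominated. Here the surviving (envelope) indices are i = 2, i = 1, i = 0.
Intersections between consecutive envelope lines give the roots: for adjacent envelope indices i < j the intersection is x = (a_i − a_j) / (j − i). Reading off the sorted break points: {-2, 4}.
Verification: at each break x_0, at least two indices attain the minimum of min_i(a_i + i · x_0).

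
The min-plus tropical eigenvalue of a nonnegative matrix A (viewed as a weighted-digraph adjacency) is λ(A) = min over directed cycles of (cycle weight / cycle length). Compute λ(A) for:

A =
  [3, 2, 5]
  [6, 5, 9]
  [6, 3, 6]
λ(A) = 3

Enumerate directed cycles and compute their means (weight / length). Sample:
  cycle 0 → 0: weight = 3, length = 1, mean = 3/1 ≈ 3.000
  cycle 1 → 1: weight = 5, length = 1, mean = 5/1 ≈ 5.000
  cycle 2 → 2: weight = 6, length = 1, mean = 6/1 ≈ 6.000
  cycle 0 → 1 → 0: weight = 8, length = 2, mean = 8/2 ≈ 4.000
  cycle 0 → 2 → 0: weight = 11, length = 2, mean = 11/2 ≈ 5.500
  cycle 1 → 0 → 1: weight = 8, length = 2, mean = 8/2 ≈ 4.000
Minimum mean = 3.000, attained e.g. along the cycle 0 → 0 with weight 3 and length 1. So λ(A) = 3/1 = 3.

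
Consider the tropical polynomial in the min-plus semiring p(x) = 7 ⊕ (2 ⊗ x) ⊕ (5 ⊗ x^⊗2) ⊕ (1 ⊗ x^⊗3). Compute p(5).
p(5) = 7

A tropical monomial a ⊗ x^⊗i evaluates to a + i · x. Evaluating each term at x = 5:
  Term 0 contributes 7 + 0 · 5 = 7
  Term 1 contributes 2 + 1 · 5 = 7
  Term 2 contributes 5 + 2 · 5 = 15
  Term 3 contributes 1 + 3 · 5 = 16
p(5) = ⊕ of these = min[7, 7, 15, 16] = 7.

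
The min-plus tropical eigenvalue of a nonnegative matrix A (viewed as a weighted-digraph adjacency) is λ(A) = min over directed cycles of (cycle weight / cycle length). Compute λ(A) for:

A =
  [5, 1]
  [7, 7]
λ(A) = 4

Enumerate directed cycles and compute their means (weight / length). Sample:
  cycle 0 → 0: weight = 5, length = 1, mean = 5/1 ≈ 5.000
  cycle 1 → 1: weight = 7, length = 1, mean = 7/1 ≈ 7.000
  cycle 0 → 1 → 0: weight = 8, length = 2, mean = 8/2 ≈ 4.000
  cycle 1 → 0 → 1: weight = 8, length = 2, mean = 8/2 ≈ 4.000
Minimum mean = 4.000, attained e.g. along the cycle 0 → 1 → 0 with weight 8 and length 2. So λ(A) = 8/2 = 4.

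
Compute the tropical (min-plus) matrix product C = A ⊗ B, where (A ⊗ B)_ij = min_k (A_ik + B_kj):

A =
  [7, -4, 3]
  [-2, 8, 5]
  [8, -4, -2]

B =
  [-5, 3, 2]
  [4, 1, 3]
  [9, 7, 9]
A ⊗ B =
  [0, -3, -1]
  [-7, 1, 0]
  [0, -3, -1]

Apply the min-plus product entry-by-entry:
  C[0][0] = min over k of (A[0][0] + B[0][0] = 7 + -5 = 2, A[0][1] + B[1][0] = -4 + 4 = 0, A[0][2] + B[2][0] = 3 + 9 = 12) = 0 (attained at k = 1)
  C[0][1] = min over k of (A[0][0] + B[0][1] = 7 + 3 = 10, A[0][1] + B[1][1] = -4 + 1 = -3, A[0][2] + B[2][1] = 3 + 7 = 10) = -3 (attained at k = 1)
  C[0][2] = min over k of (A[0][0] + B[0][2] = 7 + 2 = 9, A[0][1] + B[1][2] = -4 + 3 = -1, A[0][2] + B[2][2] = 3 + 9 = 12) = -1 (attained at k = 1)
  C[1][0] = min over k of (A[1][0] + B[0][0] = -2 + -5 = -7, A[1][1] + B[1][0] = 8 + 4 = 12, A[1][2] + B[2][0] = 5 + 9 = 14) = -7 (attained at k = 0)
  C[1][1] = min over k of (A[1][0] + B[0][1] = -2 + 3 = 1, A[1][1] + B[1][1] = 8 + 1 = 9, A[1][2] + B[2][1] = 5 + 7 = 12) = 1 (attained at k = 0)
  C[1][2] = min over k of (A[1][0] + B[0][2] = -2 + 2 = 0, A[1][1] + B[1][2] = 8 + 3 = 11, A[1][2] + B[2][2] = 5 + 9 = 14) = 0 (attained at k = 0)
  C[2][0] = min over k of (A[2][0] + B[0][0] = 8 + -5 = 3, A[2][1] + B[1][0] = -4 + 4 = 0, A[2][2] + B[2][0] = -2 + 9 = 7) = 0 (attained at k = 1)
  C[2][1] = min over k of (A[2][0] + B[0][1] = 8 + 3 = 11, A[2][1] + B[1][1] = -4 + 1 = -3, A[2][2] + B[2][1] = -2 + 7 = 5) = -3 (attained at k = 1)
  C[2][2] = min over k of (A[2][0] + B[0][2] = 8 + 2 = 10, A[2][1] + B[1][2] = -4 + 3 = -1, A[2][2] + B[2][2] = -2 + 9 = 7) = -1 (attained at k = 1)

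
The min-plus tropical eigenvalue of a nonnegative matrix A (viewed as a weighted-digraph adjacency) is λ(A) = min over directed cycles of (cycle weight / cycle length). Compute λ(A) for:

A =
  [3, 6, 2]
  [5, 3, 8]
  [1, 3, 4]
λ(A) = 3/2

Enumerate directed cycles and compute their means (weight / length). Sample:
  cycle 0 → 0: weight = 3, length = 1, mean = 3/1 ≈ 3.000
  cycle 1 → 1: weight = 3, length = 1, mean = 3/1 ≈ 3.000
  cycle 2 → 2: weight = 4, length = 1, mean = 4/1 ≈ 4.000
  cycle 0 → 1 → 0: weight = 11, length = 2, mean = 11/2 ≈ 5.500
  cycle 0 → 2 → 0: weight = 3, length = 2, mean = 3/2 ≈ 1.500
  cycle 1 → 0 → 1: weight = 11, length = 2, mean = 11/2 ≈ 5.500
Minimum mean = 1.500, attained e.g. along the cycle 0 → 2 → 0 with weight 3 and length 2. So λ(A) = 3/2 = 3/2.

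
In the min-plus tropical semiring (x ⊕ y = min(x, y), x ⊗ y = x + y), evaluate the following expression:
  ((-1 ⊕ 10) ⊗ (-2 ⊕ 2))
((-1 ⊕ 10) ⊗ (-2 ⊕ 2)) = -3

Expand innermost to outermost. Recall ⊕ takes the minimum of its arguments and ⊗ takes their sum. Working out the expression ((-1 ⊕ 10) ⊗ (-2 ⊕ 2)) gives -3.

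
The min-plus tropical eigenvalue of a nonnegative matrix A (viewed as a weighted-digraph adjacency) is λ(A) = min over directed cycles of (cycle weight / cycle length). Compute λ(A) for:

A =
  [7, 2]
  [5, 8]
λ(A) = 7/2

Enumerate directed cycles and compute their means (weight / length). Sample:
  cycle 0 → 0: weight = 7, length = 1, mean = 7/1 ≈ 7.000
  cycle 1 → 1: weight = 8, length = 1, mean = 8/1 ≈ 8.000
  cycle 0 → 1 → 0: weight = 7, length = 2, mean = 7/2 ≈ 3.500
  cycle 1 → 0 → 1: weight = 7, length = 2, mean = 7/2 ≈ 3.500
Minimum mean = 3.500, attained e.g. along the cycle 0 → 1 → 0 with weight 7 and length 2. So λ(A) = 7/2 = 7/2.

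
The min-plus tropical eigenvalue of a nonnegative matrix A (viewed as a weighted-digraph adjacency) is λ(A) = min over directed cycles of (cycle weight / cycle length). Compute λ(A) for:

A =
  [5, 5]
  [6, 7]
λ(A) = 5

Enumerate directed cycles and compute their means (weight / length). Sample:
  cycle 0 → 0: weight = 5, length = 1, mean = 5/1 ≈ 5.000
  cycle 1 → 1: weight = 7, length = 1, mean = 7/1 ≈ 7.000
  cycle 0 → 1 → 0: weight = 11, length = 2, mean = 11/2 ≈ 5.500
  cycle 1 → 0 → 1: weight = 11, length = 2, mean = 11/2 ≈ 5.500
Minimum mean = 5.000, attained e.g. along the cycle 0 → 0 with weight 5 and length 1. So λ(A) = 5/1 = 5.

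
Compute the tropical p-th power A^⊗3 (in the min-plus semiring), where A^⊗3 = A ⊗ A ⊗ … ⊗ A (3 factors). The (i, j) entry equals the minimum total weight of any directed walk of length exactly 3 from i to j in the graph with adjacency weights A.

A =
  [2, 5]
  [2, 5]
A^⊗3 =
  [6, 9]
  [6, 9]

Each entry (A^⊗3)_ij equals the minimum over all length-3 walks i = v_0 → v_1 → … → v_3 = j of Σ_t A[v_t][v_{t+1}]. For example, for (i, j) = (0, 1) we minimise over 4 possible intermediate vertex sequences; the minimum is 9, attained along the walk 0 → 0 → 0 → 1.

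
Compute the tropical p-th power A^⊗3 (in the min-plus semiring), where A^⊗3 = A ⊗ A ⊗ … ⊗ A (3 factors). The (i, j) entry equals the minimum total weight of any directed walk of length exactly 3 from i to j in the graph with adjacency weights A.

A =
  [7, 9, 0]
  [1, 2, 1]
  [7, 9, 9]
A^⊗3 =
  [10, 11, 7]
  [5, 6, 3]
  [12, 13, 10]

Each entry (A^⊗3)_ij equals the minimum over all length-3 walks i = v_0 → v_1 → … → v_3 = j of Σ_t A[v_t][v_{t+1}]. For example, for (i, j) = (0, 2) we minimise over 9 possible intermediate vertex sequences; the minimum is 7, attained along the walk 0 → 2 → 0 → 2.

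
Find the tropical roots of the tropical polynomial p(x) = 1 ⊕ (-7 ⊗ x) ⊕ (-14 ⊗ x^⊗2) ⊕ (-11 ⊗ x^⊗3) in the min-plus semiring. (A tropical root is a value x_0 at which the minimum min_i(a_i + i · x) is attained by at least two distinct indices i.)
Roots: {-3, 7, 8}

Each tropical root is a break point of the lower envelope of the lines y = a_i + i · x (there are 4 lines, with slopes 0, 1, ..., 3). Only the lines that attain the minimum somewhere contribute to roots; other lines are dominated. Here the surviving (envelope) indices are i = 3, i = 2, i = 1, i = 0.
Intersections between consecutive envelope lines give the roots: for adjacent envelope indices i < j the intersection is x = (a_i − a_j) / (j − i). Reading off the sorted break points: {-3, 7, 8}.
Verification: at each break x_0, at least two indices attain the minimum of min_i(a_i + i · x_0).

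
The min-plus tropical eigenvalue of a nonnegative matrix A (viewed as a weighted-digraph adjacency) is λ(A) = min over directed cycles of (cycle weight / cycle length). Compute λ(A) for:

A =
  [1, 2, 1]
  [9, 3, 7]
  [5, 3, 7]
λ(A) = 1

Enumerate directed cycles and compute their means (weight / length). Sample:
  cycle 0 → 0: weight = 1, length = 1, mean = 1/1 ≈ 1.000
  cycle 1 → 1: weight = 3, length = 1, mean = 3/1 ≈ 3.000
  cycle 2 → 2: weight = 7, length = 1, mean = 7/1 ≈ 7.000
  cycle 0 → 1 → 0: weight = 11, length = 2, mean = 11/2 ≈ 5.500
  cycle 0 → 2 → 0: weight = 6, length = 2, mean = 6/2 ≈ 3.000
  cycle 1 → 0 → 1: weight = 11, length = 2, mean = 11/2 ≈ 5.500
Minimum mean = 1.000, attained e.g. along the cycle 0 → 0 with weight 1 and length 1. So λ(A) = 1/1 = 1.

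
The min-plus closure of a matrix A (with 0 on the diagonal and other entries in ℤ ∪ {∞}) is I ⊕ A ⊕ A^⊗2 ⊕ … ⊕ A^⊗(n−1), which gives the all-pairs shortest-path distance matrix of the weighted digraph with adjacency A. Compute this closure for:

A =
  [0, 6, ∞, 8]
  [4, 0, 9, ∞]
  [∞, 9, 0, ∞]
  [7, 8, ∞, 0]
Closure =
  [0, 6, 15, 8]
  [4, 0, 9, 12]
  [13, 9, 0, 21]
  [7, 8, 17, 0]

This is the Floyd-Warshall all-pairs shortest-path computation. For each intermediate vertex k = 0, 1, …, 3, update dist[i][j] ← min(dist[i][j], dist[i][k] + dist[k][j]). The final matrix gives, for each (i, j), the minimum total weight of any directed path from i to j (possibly empty when i = j).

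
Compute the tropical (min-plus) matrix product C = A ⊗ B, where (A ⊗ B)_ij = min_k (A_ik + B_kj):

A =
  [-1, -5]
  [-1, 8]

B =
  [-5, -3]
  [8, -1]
A ⊗ B =
  [-6, -6]
  [-6, -4]

Apply the min-plus product entry-by-entry:
  C[0][0] = min over k of (A[0][0] + B[0][0] = -1 + -5 = -6, A[0][1] + B[1][0] = -5 + 8 = 3) = -6 (attained at k = 0)
  C[0][1] = min over k of (A[0][0] + B[0][1] = -1 + -3 = -4, A[0][1] + B[1][1] = -5 + -1 = -6) = -6 (attained at k = 1)
  C[1][0] = min over k of (A[1][0] + B[0][0] = -1 + -5 = -6, A[1][1] + B[1][0] = 8 + 8 = 16) = -6 (attained at k = 0)
  C[1][1] = min over k of (A[1][0] + B[0][1] = -1 + -3 = -4, A[1][1] + B[1][1] = 8 + -1 = 7) = -4 (attained at k = 0)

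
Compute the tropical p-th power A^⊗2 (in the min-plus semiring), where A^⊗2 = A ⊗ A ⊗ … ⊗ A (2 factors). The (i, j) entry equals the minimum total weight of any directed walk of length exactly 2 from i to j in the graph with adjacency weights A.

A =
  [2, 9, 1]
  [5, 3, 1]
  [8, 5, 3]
A^⊗2 =
  [4, 6, 3]
  [7, 6, 4]
  [10, 8, 6]

Each entry (A^⊗2)_ij equals the minimum over all length-2 walks i = v_0 → v_1 → … → v_2 = j of Σ_t A[v_t][v_{t+1}]. For example, for (i, j) = (0, 2) we minimise over 3 possible intermediate vertex sequences; the minimum is 3, attained along the walk 0 → 0 → 2.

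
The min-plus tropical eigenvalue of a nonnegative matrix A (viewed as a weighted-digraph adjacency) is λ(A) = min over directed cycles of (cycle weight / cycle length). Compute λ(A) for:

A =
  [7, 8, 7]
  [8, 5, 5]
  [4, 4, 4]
λ(A) = 4

Enumerate directed cycles and compute their means (weight / length). Sample:
  cycle 0 → 0: weight = 7, length = 1, mean = 7/1 ≈ 7.000
  cycle 1 → 1: weight = 5, length = 1, mean = 5/1 ≈ 5.000
  cycle 2 → 2: weight = 4, length = 1, mean = 4/1 ≈ 4.000
  cycle 0 → 1 → 0: weight = 16, length = 2, mean = 16/2 ≈ 8.000
  cycle 0 → 2 → 0: weight = 11, length = 2, mean = 11/2 ≈ 5.500
  cycle 1 → 0 → 1: weight = 16, length = 2, mean = 16/2 ≈ 8.000
Minimum mean = 4.000, attained e.g. along the cycle 2 → 2 with weight 4 and length 1. So λ(A) = 4/1 = 4.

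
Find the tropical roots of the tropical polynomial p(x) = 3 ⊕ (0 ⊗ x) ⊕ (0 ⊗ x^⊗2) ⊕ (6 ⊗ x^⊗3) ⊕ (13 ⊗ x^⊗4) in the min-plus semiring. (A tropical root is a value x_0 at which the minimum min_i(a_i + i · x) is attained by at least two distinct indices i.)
Roots: {-7, -6, 0, 3}

Each tropical root is a break point of the lower envelope of the lines y = a_i + i · x (there are 5 lines, with slopes 0, 1, ..., 4). Only the lines that attain the minimum somewhere contribute to roots; other lines are dominated. Here the surviving (envelope) indices are i = 4, i = 3, i = 2, i = 1, i = 0.
Intersections between consecutive envelope lines give the roots: for adjacent envelope indices i < j the intersection is x = (a_i − a_j) / (j − i). Reading off the sorted break points: {-7, -6, 0, 3}.
Verification: at each break x_0, at least two indices attain the minimum of min_i(a_i + i · x_0).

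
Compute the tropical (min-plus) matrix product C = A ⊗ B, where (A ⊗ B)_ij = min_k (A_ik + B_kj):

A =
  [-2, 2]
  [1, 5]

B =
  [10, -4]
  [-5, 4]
A ⊗ B =
  [-3, -6]
  [0, -3]

Apply the min-plus product entry-by-entry:
  C[0][0] = min over k of (A[0][0] + B[0][0] = -2 + 10 = 8, A[0][1] + B[1][0] = 2 + -5 = -3) = -3 (attained at k = 1)
  C[0][1] = min over k of (A[0][0] + B[0][1] = -2 + -4 = -6, A[0][1] + B[1][1] = 2 + 4 = 6) = -6 (attained at k = 0)
  C[1][0] = min over k of (A[1][0] + B[0][0] = 1 + 10 = 11, A[1][1] + B[1][0] = 5 + -5 = 0) = 0 (attained at k = 1)
  C[1][1] = min over k of (A[1][0] + B[0][1] = 1 + -4 = -3, A[1][1] + B[1][1] = 5 + 4 = 9) = -3 (attained at k = 0)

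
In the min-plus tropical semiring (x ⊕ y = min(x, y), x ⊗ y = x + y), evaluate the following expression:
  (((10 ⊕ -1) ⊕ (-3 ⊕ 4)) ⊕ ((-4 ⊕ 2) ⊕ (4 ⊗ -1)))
(((10 ⊕ -1) ⊕ (-3 ⊕ 4)) ⊕ ((-4 ⊕ 2) ⊕ (4 ⊗ -1))) = -4

Expand innermost to outermost. Recall ⊕ takes the minimum of its arguments and ⊗ takes their sum. Working out the expression (((10 ⊕ -1) ⊕ (-3 ⊕ 4)) ⊕ ((-4 ⊕ 2) ⊕ (4 ⊗ -1))) gives -4.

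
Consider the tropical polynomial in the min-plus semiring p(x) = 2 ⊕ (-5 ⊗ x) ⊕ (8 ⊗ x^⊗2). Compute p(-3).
p(-3) = -8

A tropical monomial a ⊗ x^⊗i evaluates to a + i · x. Evaluating each term at x = -3:
  Term 0 contributes 2 + 0 · -3 = 2
  Term 1 contributes -5 + 1 · -3 = -8
  Term 2 contributes 8 + 2 · -3 = 2
p(-3) = ⊕ of these = min[2, -8, 2] = -8.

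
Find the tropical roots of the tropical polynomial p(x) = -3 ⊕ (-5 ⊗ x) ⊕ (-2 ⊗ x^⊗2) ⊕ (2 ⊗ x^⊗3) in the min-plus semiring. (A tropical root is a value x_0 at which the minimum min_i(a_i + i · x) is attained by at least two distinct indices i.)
Roots: {-4, -3, 2}

Each tropical root is a break point of the lower envelope of the lines y = a_i + i · x (there are 4 lines, with slopes 0, 1, ..., 3). Only the lines that attain the minimum somewhere contribute to roots; other lines are dominated. Here the surviving (envelope) indices are i = 3, i = 2, i = 1, i = 0.
Intersections between consecutive envelope lines give the roots: for adjacent envelope indices i < j the intersection is x = (a_i − a_j) / (j − i). Reading off the sorted break points: {-4, -3, 2}.
Verification: at each break x_0, at least two indices attain the minimum of min_i(a_i + i · x_0).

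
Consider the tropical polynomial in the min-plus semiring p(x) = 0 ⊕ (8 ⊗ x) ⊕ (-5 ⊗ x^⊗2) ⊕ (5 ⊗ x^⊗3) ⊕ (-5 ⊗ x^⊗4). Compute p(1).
p(1) = -3

A tropical monomial a ⊗ x^⊗i evaluates to a + i · x. Evaluating each term at x = 1:
  Term 0 contributes 0 + 0 · 1 = 0
  Term 1 contributes 8 + 1 · 1 = 9
  Term 2 contributes -5 + 2 · 1 = -3
  Term 3 contributes 5 + 3 · 1 = 8
  Term 4 contributes -5 + 4 · 1 = -1
p(1) = ⊕ of these = min[0, 9, -3, 8, -1] = -3.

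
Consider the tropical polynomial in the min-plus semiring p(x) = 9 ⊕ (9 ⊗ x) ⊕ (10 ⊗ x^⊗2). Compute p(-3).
p(-3) = 4

A tropical monomial a ⊗ x^⊗i evaluates to a + i · x. Evaluating each term at x = -3:
  Term 0 contributes 9 + 0 · -3 = 9
  Term 1 contributes 9 + 1 · -3 = 6
  Term 2 contributes 10 + 2 · -3 = 4
p(-3) = ⊕ of these = min[9, 6, 4] = 4.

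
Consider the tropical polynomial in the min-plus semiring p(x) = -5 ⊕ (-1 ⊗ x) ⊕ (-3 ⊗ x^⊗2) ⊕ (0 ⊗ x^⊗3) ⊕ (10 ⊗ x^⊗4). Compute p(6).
p(6) = -5

A tropical monomial a ⊗ x^⊗i evaluates to a + i · x. Evaluating each term at x = 6:
  Term 0 contributes -5 + 0 · 6 = -5
  Term 1 contributes -1 + 1 · 6 = 5
  Term 2 contributes -3 + 2 · 6 = 9
  Term 3 contributes 0 + 3 · 6 = 18
  Term 4 contributes 10 + 4 · 6 = 34
p(6) = ⊕ of these = min[-5, 5, 9, 18, 34] = -5.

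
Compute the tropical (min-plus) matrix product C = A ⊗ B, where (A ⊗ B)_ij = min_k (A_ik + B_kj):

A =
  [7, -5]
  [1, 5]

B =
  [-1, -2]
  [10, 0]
A ⊗ B =
  [5, -5]
  [0, -1]

Apply the min-plus product entry-by-entry:
  C[0][0] = min over k of (A[0][0] + B[0][0] = 7 + -1 = 6, A[0][1] + B[1][0] = -5 + 10 = 5) = 5 (attained at k = 1)
  C[0][1] = min over k of (A[0][0] + B[0][1] = 7 + -2 = 5, A[0][1] + B[1][1] = -5 + 0 = -5) = -5 (attained at k = 1)
  C[1][0] = min over k of (A[1][0] + B[0][0] = 1 + -1 = 0, A[1][1] + B[1][0] = 5 + 10 = 15) = 0 (attained at k = 0)
  C[1][1] = min over k of (A[1][0] + B[0][1] = 1 + -2 = -1, A[1][1] + B[1][1] = 5 + 0 = 5) = -1 (attained at k = 0)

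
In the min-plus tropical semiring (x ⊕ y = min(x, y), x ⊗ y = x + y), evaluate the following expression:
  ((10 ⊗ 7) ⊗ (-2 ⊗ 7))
((10 ⊗ 7) ⊗ (-2 ⊗ 7)) = 22

Expand innermost to outermost. Recall ⊕ takes the minimum of its arguments and ⊗ takes their sum. Working out the expression ((10 ⊗ 7) ⊗ (-2 ⊗ 7)) gives 22.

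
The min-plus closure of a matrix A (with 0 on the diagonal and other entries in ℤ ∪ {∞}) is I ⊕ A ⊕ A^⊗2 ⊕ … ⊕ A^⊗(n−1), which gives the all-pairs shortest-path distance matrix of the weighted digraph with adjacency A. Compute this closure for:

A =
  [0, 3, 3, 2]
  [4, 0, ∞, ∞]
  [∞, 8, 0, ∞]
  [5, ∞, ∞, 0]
Closure =
  [0, 3, 3, 2]
  [4, 0, 7, 6]
  [12, 8, 0, 14]
  [5, 8, 8, 0]

This is the Floyd-Warshall all-pairs shortest-path computation. For each intermediate vertex k = 0, 1, …, 3, update dist[i][j] ← min(dist[i][j], dist[i][k] + dist[k][j]). The final matrix gives, for each (i, j), the minimum total weight of any directed path from i to j (possibly empty when i = j).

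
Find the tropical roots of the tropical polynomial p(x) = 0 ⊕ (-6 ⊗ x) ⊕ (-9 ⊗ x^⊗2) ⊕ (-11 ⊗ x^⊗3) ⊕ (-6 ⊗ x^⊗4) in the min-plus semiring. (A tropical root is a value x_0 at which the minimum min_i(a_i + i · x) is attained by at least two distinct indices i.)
Roots: {-5, 2, 3, 6}

Each tropical root is a break point of the lower envelope of the lines y = a_i + i · x (there are 5 lines, with slopes 0, 1, ..., 4). Only the lines that attain the minimum somewhere contribute to roots; other lines are dominated. Here the surviving (envelope) indices are i = 4, i = 3, i = 2, i = 1, i = 0.
Intersections between consecutive envelope lines give the roots: for adjacent envelope indices i < j the intersection is x = (a_i − a_j) / (j − i). Reading off the sorted break points: {-5, 2, 3, 6}.
Verification: at each break x_0, at least two indices attain the minimum of min_i(a_i + i · x_0).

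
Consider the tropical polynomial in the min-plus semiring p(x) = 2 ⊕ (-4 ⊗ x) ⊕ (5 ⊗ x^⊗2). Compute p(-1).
p(-1) = -5

A tropical monomial a ⊗ x^⊗i evaluates to a + i · x. Evaluating each term at x = -1:
  Term 0 contributes 2 + 0 · -1 = 2
  Term 1 contributes -4 + 1 · -1 = -5
  Term 2 contributes 5 + 2 · -1 = 3
p(-1) = ⊕ of these = min[2, -5, 3] = -5.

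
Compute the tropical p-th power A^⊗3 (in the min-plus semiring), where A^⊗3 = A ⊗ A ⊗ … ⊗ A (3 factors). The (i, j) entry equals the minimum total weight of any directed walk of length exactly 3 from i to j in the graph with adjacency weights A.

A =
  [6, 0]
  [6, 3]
A^⊗3 =
  [9, 6]
  [12, 9]

Each entry (A^⊗3)_ij equals the minimum over all length-3 walks i = v_0 → v_1 → … → v_3 = j of Σ_t A[v_t][v_{t+1}]. For example, for (i, j) = (0, 1) we minimise over 4 possible intermediate vertex sequences; the minimum is 6, attained along the walk 0 → 1 → 0 → 1.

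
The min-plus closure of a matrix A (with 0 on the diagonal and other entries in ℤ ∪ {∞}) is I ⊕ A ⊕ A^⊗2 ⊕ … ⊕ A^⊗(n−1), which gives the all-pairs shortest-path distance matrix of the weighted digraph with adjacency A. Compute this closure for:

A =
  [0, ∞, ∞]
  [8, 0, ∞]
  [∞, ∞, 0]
Closure =
  [0, ∞, ∞]
  [8, 0, ∞]
  [∞, ∞, 0]

This is the Floyd-Warshall all-pairs shortest-path computation. For each intermediate vertex k = 0, 1, …, 2, update dist[i][j] ← min(dist[i][j], dist[i][k] + dist[k][j]). The final matrix gives, for each (i, j), the minimum total weight of any directed path from i to j (possibly empty when i = j).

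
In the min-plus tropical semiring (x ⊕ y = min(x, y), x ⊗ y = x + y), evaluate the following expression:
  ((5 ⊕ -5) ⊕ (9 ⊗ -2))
((5 ⊕ -5) ⊕ (9 ⊗ -2)) = -5

Expand innermost to outermost. Recall ⊕ takes the minimum of its arguments and ⊗ takes their sum. Working out the expression ((5 ⊕ -5) ⊕ (9 ⊗ -2)) gives -5.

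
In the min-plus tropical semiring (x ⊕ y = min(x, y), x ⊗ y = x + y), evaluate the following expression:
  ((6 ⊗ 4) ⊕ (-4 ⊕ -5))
((6 ⊗ 4) ⊕ (-4 ⊕ -5)) = -5

Expand innermost to outermost. Recall ⊕ takes the minimum of its arguments and ⊗ takes their sum. Working out the expression ((6 ⊗ 4) ⊕ (-4 ⊕ -5)) gives -5.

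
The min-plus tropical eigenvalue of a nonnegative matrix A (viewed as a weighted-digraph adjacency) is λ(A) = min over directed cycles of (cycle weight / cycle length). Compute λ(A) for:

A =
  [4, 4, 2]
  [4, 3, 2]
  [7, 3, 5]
λ(A) = 5/2

Enumerate directed cycles and compute their means (weight / length). Sample:
  cycle 0 → 0: weight = 4, length = 1, mean = 4/1 ≈ 4.000
  cycle 1 → 1: weight = 3, length = 1, mean = 3/1 ≈ 3.000
  cycle 2 → 2: weight = 5, length = 1, mean = 5/1 ≈ 5.000
  cycle 0 → 1 → 0: weight = 8, length = 2, mean = 8/2 ≈ 4.000
  cycle 0 → 2 → 0: weight = 9, length = 2, mean = 9/2 ≈ 4.500
  cycle 1 → 0 → 1: weight = 8, length = 2, mean = 8/2 ≈ 4.000
Minimum mean = 2.500, attained e.g. along the cycle 1 → 2 → 1 with weight 5 and length 2. So λ(A) = 5/2 = 5/2.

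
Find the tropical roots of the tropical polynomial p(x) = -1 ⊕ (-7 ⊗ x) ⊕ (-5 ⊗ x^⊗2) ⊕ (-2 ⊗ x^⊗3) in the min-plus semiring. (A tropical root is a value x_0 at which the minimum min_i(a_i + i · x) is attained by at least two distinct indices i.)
Roots: {-3, -2, 6}

Each tropical root is a break point of the lower envelope of the lines y = a_i + i · x (there are 4 lines, with slopes 0, 1, ..., 3). Only the lines that attain the minimum somewhere contribute to roots; other lines are dominated. Here the surviving (envelope) indices are i = 3, i = 2, i = 1, i = 0.
Intersections between consecutive envelope lines give the roots: for adjacent envelope indices i < j the intersection is x = (a_i − a_j) / (j − i). Reading off the sorted break points: {-3, -2, 6}.
Verification: at each break x_0, at least two indices attain the minimum of min_i(a_i + i · x_0).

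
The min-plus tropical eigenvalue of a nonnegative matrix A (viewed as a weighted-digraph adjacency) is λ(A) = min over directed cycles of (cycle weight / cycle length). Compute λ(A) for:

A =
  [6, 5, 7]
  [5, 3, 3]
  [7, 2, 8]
λ(A) = 5/2

Enumerate directed cycles and compute their means (weight / length). Sample:
  cycle 0 → 0: weight = 6, length = 1, mean = 6/1 ≈ 6.000
  cycle 1 → 1: weight = 3, length = 1, mean = 3/1 ≈ 3.000
  cycle 2 → 2: weight = 8, length = 1, mean = 8/1 ≈ 8.000
  cycle 0 → 1 → 0: weight = 10, length = 2, mean = 10/2 ≈ 5.000
  cycle 0 → 2 → 0: weight = 14, length = 2, mean = 14/2 ≈ 7.000
  cycle 1 → 0 → 1: weight = 10, length = 2, mean = 10/2 ≈ 5.000
Minimum mean = 2.500, attained e.g. along the cycle 1 → 2 → 1 with weight 5 and length 2. So λ(A) = 5/2 = 5/2.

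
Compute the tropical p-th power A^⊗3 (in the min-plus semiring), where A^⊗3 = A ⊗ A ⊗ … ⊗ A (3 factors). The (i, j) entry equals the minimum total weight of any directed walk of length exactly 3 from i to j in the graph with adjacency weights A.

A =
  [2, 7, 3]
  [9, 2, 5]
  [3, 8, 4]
A^⊗3 =
  [6, 11, 7]
  [10, 6, 9]
  [7, 12, 8]

Each entry (A^⊗3)_ij equals the minimum over all length-3 walks i = v_0 → v_1 → … → v_3 = j of Σ_t A[v_t][v_{t+1}]. For example, for (i, j) = (0, 2) we minimise over 9 possible intermediate vertex sequences; the minimum is 7, attained along the walk 0 → 0 → 0 → 2.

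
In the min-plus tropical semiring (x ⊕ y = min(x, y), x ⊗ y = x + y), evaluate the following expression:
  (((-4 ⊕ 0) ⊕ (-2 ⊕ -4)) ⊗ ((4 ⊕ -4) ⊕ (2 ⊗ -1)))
(((-4 ⊕ 0) ⊕ (-2 ⊕ -4)) ⊗ ((4 ⊕ -4) ⊕ (2 ⊗ -1))) = -8

Expand innermost to outermost. Recall ⊕ takes the minimum of its arguments and ⊗ takes their sum. Working out the expression (((-4 ⊕ 0) ⊕ (-2 ⊕ -4)) ⊗ ((4 ⊕ -4) ⊕ (2 ⊗ -1))) gives -8.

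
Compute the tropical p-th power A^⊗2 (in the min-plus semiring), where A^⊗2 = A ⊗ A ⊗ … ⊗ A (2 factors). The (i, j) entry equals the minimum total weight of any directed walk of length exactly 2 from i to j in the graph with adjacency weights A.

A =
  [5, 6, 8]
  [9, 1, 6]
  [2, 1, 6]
A^⊗2 =
  [10, 7, 12]
  [8, 2, 7]
  [7, 2, 7]

Each entry (A^⊗2)_ij equals the minimum over all length-2 walks i = v_0 → v_1 → … → v_2 = j of Σ_t A[v_t][v_{t+1}]. For example, for (i, j) = (0, 2) we minimise over 3 possible intermediate vertex sequences; the minimum is 12, attained along the walk 0 → 1 → 2.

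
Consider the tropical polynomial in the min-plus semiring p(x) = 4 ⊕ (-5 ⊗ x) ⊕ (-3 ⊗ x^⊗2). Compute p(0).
p(0) = -5

A tropical monomial a ⊗ x^⊗i evaluates to a + i · x. Evaluating each term at x = 0:
  Term 0 contributes 4 + 0 · 0 = 4
  Term 1 contributes -5 + 1 · 0 = -5
  Term 2 contributes -3 + 2 · 0 = -3
p(0) = ⊕ of these = min[4, -5, -3] = -5.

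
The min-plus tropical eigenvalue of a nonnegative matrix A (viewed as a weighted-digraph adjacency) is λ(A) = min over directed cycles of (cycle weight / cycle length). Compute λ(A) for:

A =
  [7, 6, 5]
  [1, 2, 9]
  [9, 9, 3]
λ(A) = 2

Enumerate directed cycles and compute their means (weight / length). Sample:
  cycle 0 → 0: weight = 7, length = 1, mean = 7/1 ≈ 7.000
  cycle 1 → 1: weight = 2, length = 1, mean = 2/1 ≈ 2.000
  cycle 2 → 2: weight = 3, length = 1, mean = 3/1 ≈ 3.000
  cycle 0 → 1 → 0: weight = 7, length = 2, mean = 7/2 ≈ 3.500
  cycle 0 → 2 → 0: weight = 14, length = 2, mean = 14/2 ≈ 7.000
  cycle 1 → 0 → 1: weight = 7, length = 2, mean = 7/2 ≈ 3.500
Minimum mean = 2.000, attained e.g. along the cycle 1 → 1 with weight 2 and length 1. So λ(A) = 2/1 = 2.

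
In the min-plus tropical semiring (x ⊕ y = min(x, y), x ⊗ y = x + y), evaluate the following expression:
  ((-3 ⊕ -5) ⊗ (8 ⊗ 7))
((-3 ⊕ -5) ⊗ (8 ⊗ 7)) = 10

Expand innermost to outermost. Recall ⊕ takes the minimum of its arguments and ⊗ takes their sum. Working out the expression ((-3 ⊕ -5) ⊗ (8 ⊗ 7)) gives 10.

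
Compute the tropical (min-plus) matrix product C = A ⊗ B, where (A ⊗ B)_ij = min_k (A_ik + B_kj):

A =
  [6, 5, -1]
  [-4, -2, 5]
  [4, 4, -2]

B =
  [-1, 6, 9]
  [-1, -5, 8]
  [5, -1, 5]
A ⊗ B =
  [4, -2, 4]
  [-5, -7, 5]
  [3, -3, 3]

Apply the min-plus product entry-by-entry:
  C[0][0] = min over k of (A[0][0] + B[0][0] = 6 + -1 = 5, A[0][1] + B[1][0] = 5 + -1 = 4, A[0][2] + B[2][0] = -1 + 5 = 4) = 4 (attained at k = 1)
  C[0][1] = min over k of (A[0][0] + B[0][1] = 6 + 6 = 12, A[0][1] + B[1][1] = 5 + -5 = 0, A[0][2] + B[2][1] = -1 + -1 = -2) = -2 (attained at k = 2)
  C[0][2] = min over k of (A[0][0] + B[0][2] = 6 + 9 = 15, A[0][1] + B[1][2] = 5 + 8 = 13, A[0][2] + B[2][2] = -1 + 5 = 4) = 4 (attained at k = 2)
  C[1][0] = min over k of (A[1][0] + B[0][0] = -4 + -1 = -5, A[1][1] + B[1][0] = -2 + -1 = -3, A[1][2] + B[2][0] = 5 + 5 = 10) = -5 (attained at k = 0)
  C[1][1] = min over k of (A[1][0] + B[0][1] = -4 + 6 = 2, A[1][1] + B[1][1] = -2 + -5 = -7, A[1][2] + B[2][1] = 5 + -1 = 4) = -7 (attained at k = 1)
  C[1][2] = min over k of (A[1][0] + B[0][2] = -4 + 9 = 5, A[1][1] + B[1][2] = -2 + 8 = 6, A[1][2] + B[2][2] = 5 + 5 = 10) = 5 (attained at k = 0)
  C[2][0] = min over k of (A[2][0] + B[0][0] = 4 + -1 = 3, A[2][1] + B[1][0] = 4 + -1 = 3, A[2][2] + B[2][0] = -2 + 5 = 3) = 3 (attained at k = 0)
  C[2][1] = min over k of (A[2][0] + B[0][1] = 4 + 6 = 10, A[2][1] + B[1][1] = 4 + -5 = -1, A[2][2] + B[2][1] = -2 + -1 = -3) = -3 (attained at k = 2)
  C[2][2] = min over k of (A[2][0] + B[0][2] = 4 + 9 = 13, A[2][1] + B[1][2] = 4 + 8 = 12, A[2][2] + B[2][2] = -2 + 5 = 3) = 3 (attained at k = 2)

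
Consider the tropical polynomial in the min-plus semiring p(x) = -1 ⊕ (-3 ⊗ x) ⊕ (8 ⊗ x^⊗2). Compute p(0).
p(0) = -3

A tropical monomial a ⊗ x^⊗i evaluates to a + i · x. Evaluating each term at x = 0:
  Term 0 contributes -1 + 0 · 0 = -1
  Term 1 contributes -3 + 1 · 0 = -3
  Term 2 contributes 8 + 2 · 0 = 8
p(0) = ⊕ of these = min[-1, -3, 8] = -3.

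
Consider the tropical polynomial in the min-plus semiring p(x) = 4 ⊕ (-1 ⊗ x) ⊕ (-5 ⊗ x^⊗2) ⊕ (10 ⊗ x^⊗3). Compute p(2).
p(2) = -1

A tropical monomial a ⊗ x^⊗i evaluates to a + i · x. Evaluating each term at x = 2:
  Term 0 contributes 4 + 0 · 2 = 4
  Term 1 contributes -1 + 1 · 2 = 1
  Term 2 contributes -5 + 2 · 2 = -1
  Term 3 contributes 10 + 3 · 2 = 16
p(2) = ⊕ of these = min[4, 1, -1, 16] = -1.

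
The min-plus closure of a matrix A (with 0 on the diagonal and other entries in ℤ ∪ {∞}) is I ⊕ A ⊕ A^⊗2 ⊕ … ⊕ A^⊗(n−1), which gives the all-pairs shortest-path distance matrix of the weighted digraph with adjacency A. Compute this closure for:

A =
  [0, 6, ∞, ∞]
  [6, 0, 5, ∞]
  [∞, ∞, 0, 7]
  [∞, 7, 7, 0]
Closure =
  [0, 6, 11, 18]
  [6, 0, 5, 12]
  [20, 14, 0, 7]
  [13, 7, 7, 0]

This is the Floyd-Warshall all-pairs shortest-path computation. For each intermediate vertex k = 0, 1, …, 3, update dist[i][j] ← min(dist[i][j], dist[i][k] + dist[k][j]). The final matrix gives, for each (i, j), the minimum total weight of any directed path from i to j (possibly empty when i = j).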